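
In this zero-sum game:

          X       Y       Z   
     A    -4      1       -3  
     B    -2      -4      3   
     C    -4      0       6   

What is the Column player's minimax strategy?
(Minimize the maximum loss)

Column should play X, value = -2

Work:
Column player minimizes Row's maximum payoff:
Column X: max payoff to Row = -2
Column Y: max payoff to Row = 1
Column Z: max payoff to Row = 6
Minimum is -2, achieved by column X.
Minimax strategy: X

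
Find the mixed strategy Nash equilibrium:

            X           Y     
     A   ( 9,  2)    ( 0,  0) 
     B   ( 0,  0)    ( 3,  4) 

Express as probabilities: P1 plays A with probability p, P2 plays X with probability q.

p = 0.6667, q = 0.25

Work:
Find probabilities that make opponent indifferent:
P2 chooses q to make P1 indifferent between A and B
P1 chooses p to make P2 indifferent between X and Y
Mixed NE: P1 plays (A: 0.6667, B: 0.3333), P2 plays (X: 0.25, Y: 0.75)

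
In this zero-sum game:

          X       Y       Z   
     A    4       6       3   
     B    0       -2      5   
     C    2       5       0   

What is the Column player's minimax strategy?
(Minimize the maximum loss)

Column should play X, value = 4

Work:
Column player minimizes Row's maximum payoff:
Column X: max payoff to Row = 4
Column Y: max payoff to Row = 6
Column Z: max payoff to Row = 5
Minimum is 4, achieved by column X.
Minimax strategy: X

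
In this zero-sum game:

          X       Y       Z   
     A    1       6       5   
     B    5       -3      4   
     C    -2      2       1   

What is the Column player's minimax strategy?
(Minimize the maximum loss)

Column should play X or Z (all achieve the minimum), value = 5

Work:
Column player minimizes Row's maximum payoff:
Column X: max payoff to Row = 5
Column Y: max payoff to Row = 6
Column Z: max payoff to Row = 5
Minimum is 5, achieved by columns X, Z (tied).
Each of X or Z is a minimax strategy.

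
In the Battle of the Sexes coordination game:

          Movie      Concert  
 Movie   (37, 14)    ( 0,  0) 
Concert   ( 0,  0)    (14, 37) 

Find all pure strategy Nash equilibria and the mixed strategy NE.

Pure NE: (Movie, Movie) and (Concert, Concert); Mixed NE: p = 0.7255, q = 0.2745

Work:
Check pure NE:
(Movie, Movie): (37, 14) - no unilateral deviation beneficial
(Concert, Concert): (14, 37) - no unilateral deviation beneficial
Mixed NE: P1 plays Movie with p = 0.7255, P2 plays Movie with q = 0.2745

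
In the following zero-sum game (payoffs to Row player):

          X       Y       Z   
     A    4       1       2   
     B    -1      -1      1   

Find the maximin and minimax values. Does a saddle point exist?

Maximin = 1, Minimax = 1, Saddle: True

Work:
Row minimums: [1, -1] → maximin = 1
Column maximums: [4, 1, 2] → minimax = 1
Saddle point exists! Game value = 1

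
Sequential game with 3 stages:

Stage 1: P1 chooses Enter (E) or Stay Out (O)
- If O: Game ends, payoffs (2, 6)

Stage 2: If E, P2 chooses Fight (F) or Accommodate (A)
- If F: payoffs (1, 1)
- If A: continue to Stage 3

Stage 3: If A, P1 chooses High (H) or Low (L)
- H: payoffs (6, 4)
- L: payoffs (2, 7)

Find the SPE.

SPE: (E, A, H); Outcome (6, 4)

Work:
Stage 3: P1 chooses H (6 vs 2)
Stage 2: P2: F->1, A->4 (anticipating H). Choose A
Stage 1: P1: O->2, E->6 (anticipating A, H). Choose E
SPE path: E -> A -> H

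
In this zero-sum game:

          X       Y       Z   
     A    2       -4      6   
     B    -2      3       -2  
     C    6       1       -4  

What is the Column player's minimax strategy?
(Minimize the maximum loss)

Column should play Y, value = 3

Work:
Column player minimizes Row's maximum payoff:
Column X: max payoff to Row = 6
Column Y: max payoff to Row = 3
Column Z: max payoff to Row = 6
Minimum is 3, achieved by column Y.
Minimax strategy: Y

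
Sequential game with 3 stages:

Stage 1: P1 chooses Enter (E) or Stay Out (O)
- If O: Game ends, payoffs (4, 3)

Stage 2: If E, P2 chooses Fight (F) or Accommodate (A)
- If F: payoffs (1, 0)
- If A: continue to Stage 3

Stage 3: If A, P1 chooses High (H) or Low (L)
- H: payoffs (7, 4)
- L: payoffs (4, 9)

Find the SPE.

SPE: (E, A, H); Outcome (7, 4)

Work:
Stage 3: P1 chooses H (7 vs 4)
Stage 2: P2: F->0, A->4 (anticipating H). Choose A
Stage 1: P1: O->4, E->7 (anticipating A, H). Choose E
SPE path: E -> A -> H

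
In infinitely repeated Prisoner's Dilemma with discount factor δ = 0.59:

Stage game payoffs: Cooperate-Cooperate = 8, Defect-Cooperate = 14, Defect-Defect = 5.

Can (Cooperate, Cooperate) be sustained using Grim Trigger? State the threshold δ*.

δ* = 0.6667; since δ = 0.59 < 0.6667, cooperation cannot be sustained

Work:
For Grim Trigger:
Cooperate forever: 8/(1-δ)
Defect then punished: 14 + 5·δ/(1-δ)
Need: 8/(1-δ) ≥ 14 + 5·δ/(1-δ)
Solving: δ ≥ (T-R)/(T-P) = (14-8)/(14-5) = 0.6667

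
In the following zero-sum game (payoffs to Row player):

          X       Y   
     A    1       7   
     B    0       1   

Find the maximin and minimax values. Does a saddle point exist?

Maximin = 1, Minimax = 1, Saddle: True

Work:
Row minimums: [1, 0] → maximin = 1
Column maximums: [1, 7] → minimax = 1
Saddle point exists! Game value = 1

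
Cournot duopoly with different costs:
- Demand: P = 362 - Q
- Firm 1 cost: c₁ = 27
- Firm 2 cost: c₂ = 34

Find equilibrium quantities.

q₁* = 114.0, q₂* = 107.0

Work:
Reaction: q₁ = (362 - 27 - q₂)/2
Reaction: q₂ = (362 - 34 - q₁)/2
Solve simultaneously:
q₁* = (362 - 2×27 + 34)/3 = 114.0
q₂* = (362 - 2×34 + 27)/3 = 107.0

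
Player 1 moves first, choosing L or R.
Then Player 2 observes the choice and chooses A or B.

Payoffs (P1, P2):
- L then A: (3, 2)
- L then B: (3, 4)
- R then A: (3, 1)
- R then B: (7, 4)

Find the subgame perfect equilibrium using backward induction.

P1 plays R, P2 plays B after L and B after R; Payoff (7, 4)

Work:
Backward induction:
After L: P2 chooses B → P1 gets 3
After R: P2 chooses B → P1 gets 7
P1 chooses R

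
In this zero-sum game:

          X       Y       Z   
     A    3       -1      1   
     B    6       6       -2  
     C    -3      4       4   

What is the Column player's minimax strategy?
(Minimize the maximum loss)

Column should play Z, value = 4

Work:
Column player minimizes Row's maximum payoff:
Column X: max payoff to Row = 6
Column Y: max payoff to Row = 6
Column Z: max payoff to Row = 4
Minimum is 4, achieved by column Z.
Minimax strategy: Z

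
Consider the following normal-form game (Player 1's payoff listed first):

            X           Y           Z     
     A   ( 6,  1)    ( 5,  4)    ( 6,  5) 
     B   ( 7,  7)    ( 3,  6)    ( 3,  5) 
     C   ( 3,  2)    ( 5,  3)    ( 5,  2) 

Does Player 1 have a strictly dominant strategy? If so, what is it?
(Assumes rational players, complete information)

No strictly dominant strategy exists for Player 1

Work:
A strategy strictly dominates another if it gives a strictly higher payoff against every opponent action. Compare each pair of P1's strategies column-by-column:
  A vs B: [6 vs 7, 5 vs 3, 6 vs 3] → A does not strictly dominate B (column X: 6 ≤ 7)
  A vs C: [6 vs 3, 5 vs 5, 6 vs 5] → A does not strictly dominate C (column Y: 5 ≤ 5)
  B vs A: [7 vs 6, 3 vs 5, 3 vs 6] → B does not strictly dominate A (column Y: 3 ≤ 5)
  B vs C: [7 vs 3, 3 vs 5, 3 vs 5] → B does not strictly dominate C (column Y: 3 ≤ 5)
  C vs A: [3 vs 6, 5 vs 5, 5 vs 6] → C does not strictly dominate A (column X: 3 ≤ 6)
  C vs B: [3 vs 7, 5 vs 3, 5 vs 3] → C does not strictly dominate B (column X: 3 ≤ 7)
No single strategy strictly dominates all others → no strictly dominant strategy.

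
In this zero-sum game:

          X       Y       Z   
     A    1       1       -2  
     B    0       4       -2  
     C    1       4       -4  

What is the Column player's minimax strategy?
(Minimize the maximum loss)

Column should play Z, value = -2

Work:
Column player minimizes Row's maximum payoff:
Column X: max payoff to Row = 1
Column Y: max payoff to Row = 4
Column Z: max payoff to Row = -2
Minimum is -2, achieved by column Z.
Minimax strategy: Z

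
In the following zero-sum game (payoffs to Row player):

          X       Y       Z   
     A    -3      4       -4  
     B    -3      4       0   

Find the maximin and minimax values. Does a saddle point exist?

Maximin = -3, Minimax = -3, Saddle: True

Work:
Row minimums: [-4, -3] → maximin = -3
Column maximums: [-3, 4, 0] → minimax = -3
Saddle point exists! Game value = -3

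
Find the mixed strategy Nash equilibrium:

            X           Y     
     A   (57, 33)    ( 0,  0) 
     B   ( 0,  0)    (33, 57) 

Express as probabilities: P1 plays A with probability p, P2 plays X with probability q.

p = 0.6333, q = 0.3667

Work:
Find probabilities that make opponent indifferent:
P2 chooses q to make P1 indifferent between A and B
P1 chooses p to make P2 indifferent between X and Y
Mixed NE: P1 plays (A: 0.6333, B: 0.3667), P2 plays (X: 0.3667, Y: 0.6333)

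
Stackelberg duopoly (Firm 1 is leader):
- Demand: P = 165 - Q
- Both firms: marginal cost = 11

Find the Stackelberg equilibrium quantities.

q₁* (leader) = 77.0, q₂* (follower) = 38.5

Work:
Follower's reaction: q₂ = (a - c - q₁)/2
Leader substitutes: π₁ = q₁·(a - q₁ - (a-c-q₁)/2 - c)
FOC: q₁* = (165 - 11)/2 = 77.00
Then: q₂* = (165 - 11 - 77.0)/2 = 38.50
Leader has first-mover advantage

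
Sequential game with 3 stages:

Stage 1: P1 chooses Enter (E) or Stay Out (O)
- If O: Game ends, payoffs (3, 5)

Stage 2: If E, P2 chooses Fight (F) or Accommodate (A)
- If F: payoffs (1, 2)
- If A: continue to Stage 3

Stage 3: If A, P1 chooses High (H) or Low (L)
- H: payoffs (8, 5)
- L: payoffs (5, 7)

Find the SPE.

SPE: (E, A, H); Outcome (8, 5)

Work:
Stage 3: P1 chooses H (8 vs 5)
Stage 2: P2: F->2, A->5 (anticipating H). Choose A
Stage 1: P1: O->3, E->8 (anticipating A, H). Choose E
SPE path: E -> A -> H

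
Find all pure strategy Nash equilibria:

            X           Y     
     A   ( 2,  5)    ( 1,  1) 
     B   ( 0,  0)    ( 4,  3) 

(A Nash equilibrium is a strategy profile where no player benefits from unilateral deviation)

Nash equilibrium: (A, X), (B, Y)

Work:
Best responses:
  P1 vs X: payoffs [2, 0] → best response A (payoff 2)
  P1 vs Y: payoffs [1, 4] → best response B (payoff 4)
  P2 vs A: payoffs [5, 1] → best response X (payoff 5)
  P2 vs B: payoffs [0, 3] → best response Y (payoff 3)
Mutual best responses: (A,X), (B,Y) → Nash equilibria.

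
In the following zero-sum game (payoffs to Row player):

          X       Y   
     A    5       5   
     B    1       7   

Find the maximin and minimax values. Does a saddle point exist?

Maximin = 5, Minimax = 5, Saddle: True

Work:
Row minimums: [5, 1] → maximin = 5
Column maximums: [5, 7] → minimax = 5
Saddle point exists! Game value = 5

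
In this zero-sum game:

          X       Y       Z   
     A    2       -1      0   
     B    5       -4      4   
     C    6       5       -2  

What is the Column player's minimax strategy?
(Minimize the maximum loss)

Column should play Z, value = 4

Work:
Column player minimizes Row's maximum payoff:
Column X: max payoff to Row = 6
Column Y: max payoff to Row = 5
Column Z: max payoff to Row = 4
Minimum is 4, achieved by column Z.
Minimax strategy: Z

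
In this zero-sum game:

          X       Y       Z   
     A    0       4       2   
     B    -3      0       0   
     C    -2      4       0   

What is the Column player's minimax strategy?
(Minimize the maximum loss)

Column should play X, value = 0

Work:
Column player minimizes Row's maximum payoff:
Column X: max payoff to Row = 0
Column Y: max payoff to Row = 4
Column Z: max payoff to Row = 2
Minimum is 0, achieved by column X.
Minimax strategy: X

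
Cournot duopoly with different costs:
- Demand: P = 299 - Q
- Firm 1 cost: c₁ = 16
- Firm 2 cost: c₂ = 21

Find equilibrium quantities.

q₁* = 96.0, q₂* = 91.0

Work:
Reaction: q₁ = (299 - 16 - q₂)/2
Reaction: q₂ = (299 - 21 - q₁)/2
Solve simultaneously:
q₁* = (299 - 2×16 + 21)/3 = 96.0
q₂* = (299 - 2×21 + 16)/3 = 91.0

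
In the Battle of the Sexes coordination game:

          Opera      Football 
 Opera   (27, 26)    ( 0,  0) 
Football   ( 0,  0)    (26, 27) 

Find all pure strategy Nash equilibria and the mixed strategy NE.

Pure NE: (Opera, Opera) and (Football, Football); Mixed NE: p = 0.5094, q = 0.4906

Work:
Check pure NE:
(Opera, Opera): (27, 26) - no unilateral deviation beneficial
(Football, Football): (26, 27) - no unilateral deviation beneficial
Mixed NE: P1 plays Opera with p = 0.5094, P2 plays Opera with q = 0.4906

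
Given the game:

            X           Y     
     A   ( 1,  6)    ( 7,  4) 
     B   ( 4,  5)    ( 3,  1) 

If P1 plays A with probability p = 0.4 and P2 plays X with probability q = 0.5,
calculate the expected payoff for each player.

E[P1] = 3.7, E[P2] = 3.8

Work:
E[P1] = p·q·π₁(A,X) + p·(1-q)·π₁(A,Y) + (1-p)·q·π₁(B,X) + (1-p)·(1-q)·π₁(B,Y)
= 0.4·0.5·1 + 0.4·0.5·7 + 0.6·0.5·4 + 0.6·0.5·3
= 3.7

E[P2] = 3.8 (similar calculation)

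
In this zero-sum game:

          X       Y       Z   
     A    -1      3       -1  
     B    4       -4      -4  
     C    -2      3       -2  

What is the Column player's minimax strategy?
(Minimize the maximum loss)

Column should play Z, value = -1

Work:
Column player minimizes Row's maximum payoff:
Column X: max payoff to Row = 4
Column Y: max payoff to Row = 3
Column Z: max payoff to Row = -1
Minimum is -1, achieved by column Z.
Minimax strategy: Z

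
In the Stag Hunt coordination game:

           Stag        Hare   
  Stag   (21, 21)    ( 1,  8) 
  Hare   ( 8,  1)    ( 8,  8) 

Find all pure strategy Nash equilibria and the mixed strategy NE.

Pure NE: (Stag, Stag) and (Hare, Hare); Mixed NE: p = 0.35, q = 0.35

Work:
Check pure NE:
(Stag, Stag): (21, 21) - no unilateral deviation beneficial
(Hare, Hare): (8, 8) - no unilateral deviation beneficial
Mixed NE: P1 plays Stag with p = 0.35, P2 plays Stag with q = 0.35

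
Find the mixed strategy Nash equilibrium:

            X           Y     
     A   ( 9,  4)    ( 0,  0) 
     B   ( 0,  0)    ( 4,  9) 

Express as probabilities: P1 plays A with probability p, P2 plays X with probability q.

p = 0.6923, q = 0.3077

Work:
Find probabilities that make opponent indifferent:
P2 chooses q to make P1 indifferent between A and B
P1 chooses p to make P2 indifferent between X and Y
Mixed NE: P1 plays (A: 0.6923, B: 0.3077), P2 plays (X: 0.3077, Y: 0.6923)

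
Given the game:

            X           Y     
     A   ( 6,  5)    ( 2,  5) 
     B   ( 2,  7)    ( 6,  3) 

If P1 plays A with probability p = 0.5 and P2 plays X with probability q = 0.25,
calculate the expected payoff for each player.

E[P1] = 4.0, E[P2] = 4.5

Work:
E[P1] = p·q·π₁(A,X) + p·(1-q)·π₁(A,Y) + (1-p)·q·π₁(B,X) + (1-p)·(1-q)·π₁(B,Y)
= 0.5·0.25·6 + 0.5·0.75·2 + 0.5·0.25·2 + 0.5·0.75·6
= 4.0

E[P2] = 4.5 (similar calculation)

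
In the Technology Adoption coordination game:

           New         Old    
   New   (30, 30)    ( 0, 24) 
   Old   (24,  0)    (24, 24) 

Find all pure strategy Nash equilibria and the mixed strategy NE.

Pure NE: (New, New) and (Old, Old); Mixed NE: p = 0.8, q = 0.8

Work:
Check pure NE:
(New, New): (30, 30) - no unilateral deviation beneficial
(Old, Old): (24, 24) - no unilateral deviation beneficial
Mixed NE: P1 plays New with p = 0.8, P2 plays New with q = 0.8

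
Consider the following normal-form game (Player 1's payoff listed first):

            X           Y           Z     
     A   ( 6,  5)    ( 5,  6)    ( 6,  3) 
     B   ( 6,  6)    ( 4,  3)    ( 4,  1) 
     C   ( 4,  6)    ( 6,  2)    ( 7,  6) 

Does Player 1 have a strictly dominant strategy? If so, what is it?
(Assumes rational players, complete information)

No strictly dominant strategy exists for Player 1

Work:
A strategy strictly dominates another if it gives a strictly higher payoff against every opponent action. Compare each pair of P1's strategies column-by-column:
  A vs B: [6 vs 6, 5 vs 4, 6 vs 4] → A does not strictly dominate B (column X: 6 ≤ 6)
  A vs C: [6 vs 4, 5 vs 6, 6 vs 7] → A does not strictly dominate C (column Y: 5 ≤ 6)
  B vs A: [6 vs 6, 4 vs 5, 4 vs 6] → B does not strictly dominate A (column X: 6 ≤ 6)
  B vs C: [6 vs 4, 4 vs 6, 4 vs 7] → B does not strictly dominate C (column Y: 4 ≤ 6)
  C vs A: [4 vs 6, 6 vs 5, 7 vs 6] → C does not strictly dominate A (column X: 4 ≤ 6)
  C vs B: [4 vs 6, 6 vs 4, 7 vs 4] → C does not strictly dominate B (column X: 4 ≤ 6)
No single strategy strictly dominates all others → no strictly dominant strategy.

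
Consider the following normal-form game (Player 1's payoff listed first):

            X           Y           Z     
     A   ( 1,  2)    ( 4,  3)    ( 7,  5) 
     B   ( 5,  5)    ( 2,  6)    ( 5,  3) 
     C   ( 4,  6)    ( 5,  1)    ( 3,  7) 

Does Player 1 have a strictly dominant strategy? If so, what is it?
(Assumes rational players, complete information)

No strictly dominant strategy exists for Player 1

Work:
A strategy strictly dominates another if it gives a strictly higher payoff against every opponent action. Compare each pair of P1's strategies column-by-column:
  A vs B: [1 vs 5, 4 vs 2, 7 vs 5] → A does not strictly dominate B (column X: 1 ≤ 5)
  A vs C: [1 vs 4, 4 vs 5, 7 vs 3] → A does not strictly dominate C (column X: 1 ≤ 4)
  B vs A: [5 vs 1, 2 vs 4, 5 vs 7] → B does not strictly dominate A (column Y: 2 ≤ 4)
  B vs C: [5 vs 4, 2 vs 5, 5 vs 3] → B does not strictly dominate C (column Y: 2 ≤ 5)
  C vs A: [4 vs 1, 5 vs 4, 3 vs 7] → C does not strictly dominate A (column Z: 3 ≤ 7)
  C vs B: [4 vs 5, 5 vs 2, 3 vs 5] → C does not strictly dominate B (column X: 4 ≤ 5)
No single strategy strictly dominates all others → no strictly dominant strategy.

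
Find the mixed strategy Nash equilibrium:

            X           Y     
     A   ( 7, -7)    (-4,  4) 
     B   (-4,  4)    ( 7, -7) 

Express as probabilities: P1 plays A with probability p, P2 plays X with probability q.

p = 0.5, q = 0.5

Work:
Find probabilities that make opponent indifferent:
P2 chooses q to make P1 indifferent between A and B
P1 chooses p to make P2 indifferent between X and Y
Mixed NE: P1 plays (A: 0.5, B: 0.5), P2 plays (X: 0.5, Y: 0.5)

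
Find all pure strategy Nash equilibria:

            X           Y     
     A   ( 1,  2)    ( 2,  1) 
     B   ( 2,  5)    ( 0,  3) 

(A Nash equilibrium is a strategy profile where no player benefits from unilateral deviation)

Nash equilibrium: (B, X)

Work:
Best responses:
  P1 vs X: payoffs [1, 2] → best response B (payoff 2)
  P1 vs Y: payoffs [2, 0] → best response A (payoff 2)
  P2 vs A: payoffs [2, 1] → best response X (payoff 2)
  P2 vs B: payoffs [5, 3] → best response X (payoff 5)
Mutual best responses: (B,X) → Nash equilibria.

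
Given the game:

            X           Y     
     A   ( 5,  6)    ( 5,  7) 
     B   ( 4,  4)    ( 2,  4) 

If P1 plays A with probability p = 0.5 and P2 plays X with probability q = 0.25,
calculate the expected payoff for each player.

E[P1] = 3.75, E[P2] = 5.375

Work:
E[P1] = p·q·π₁(A,X) + p·(1-q)·π₁(A,Y) + (1-p)·q·π₁(B,X) + (1-p)·(1-q)·π₁(B,Y)
= 0.5·0.25·5 + 0.5·0.75·5 + 0.5·0.25·4 + 0.5·0.75·2
= 3.75

E[P2] = 5.375 (similar calculation)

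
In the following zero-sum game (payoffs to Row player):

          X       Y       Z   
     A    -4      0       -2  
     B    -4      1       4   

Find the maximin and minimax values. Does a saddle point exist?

Maximin = -4, Minimax = -4, Saddle: True

Work:
Row minimums: [-4, -4] → maximin = -4
Column maximums: [-4, 1, 4] → minimax = -4
Saddle point exists! Game value = -4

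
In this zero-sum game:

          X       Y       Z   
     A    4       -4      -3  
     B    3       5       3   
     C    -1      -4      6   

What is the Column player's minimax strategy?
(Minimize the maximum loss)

Column should play X, value = 4

Work:
Column player minimizes Row's maximum payoff:
Column X: max payoff to Row = 4
Column Y: max payoff to Row = 5
Column Z: max payoff to Row = 6
Minimum is 4, achieved by column X.
Minimax strategy: X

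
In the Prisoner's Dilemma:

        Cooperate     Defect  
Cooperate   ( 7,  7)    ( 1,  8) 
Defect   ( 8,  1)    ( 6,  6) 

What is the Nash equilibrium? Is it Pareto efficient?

(Defect, Defect) is NE; not Pareto efficient

Work:
Defect dominates Cooperate for both players:
If P2 cooperates: Defect (8) > Cooperate (7)
If P2 defects: Defect (6) > Cooperate (1)
NE: (Defect, Defect) with payoff (6, 6)
But (Cooperate, Cooperate) = (7, 7) Pareto dominates (6, 6)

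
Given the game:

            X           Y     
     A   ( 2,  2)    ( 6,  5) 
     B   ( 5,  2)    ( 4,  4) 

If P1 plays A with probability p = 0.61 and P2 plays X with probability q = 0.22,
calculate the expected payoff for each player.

E[P1] = 4.769, E[P2] = 4.0358

Work:
E[P1] = p·q·π₁(A,X) + p·(1-q)·π₁(A,Y) + (1-p)·q·π₁(B,X) + (1-p)·(1-q)·π₁(B,Y)
= 0.61·0.22·2 + 0.61·0.78·6 + 0.39·0.22·5 + 0.39·0.78·4
= 4.769

E[P2] = 4.0358 (similar calculation)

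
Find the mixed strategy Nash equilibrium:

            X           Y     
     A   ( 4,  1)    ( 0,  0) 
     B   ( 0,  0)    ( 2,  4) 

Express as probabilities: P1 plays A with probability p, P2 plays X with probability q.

p = 0.8, q = 0.3333

Work:
Find probabilities that make opponent indifferent:
P2 chooses q to make P1 indifferent between A and B
P1 chooses p to make P2 indifferent between X and Y
Mixed NE: P1 plays (A: 0.8, B: 0.2), P2 plays (X: 0.3333, Y: 0.6667)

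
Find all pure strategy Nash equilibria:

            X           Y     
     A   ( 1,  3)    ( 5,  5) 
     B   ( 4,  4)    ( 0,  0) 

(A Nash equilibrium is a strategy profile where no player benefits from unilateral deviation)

Nash equilibrium: (A, Y), (B, X)

Work:
Best responses:
  P1 vs X: payoffs [1, 4] → best response B (payoff 4)
  P1 vs Y: payoffs [5, 0] → best response A (payoff 5)
  P2 vs A: payoffs [3, 5] → best response Y (payoff 5)
  P2 vs B: payoffs [4, 0] → best response X (payoff 4)
Mutual best responses: (A,Y), (B,X) → Nash equilibria.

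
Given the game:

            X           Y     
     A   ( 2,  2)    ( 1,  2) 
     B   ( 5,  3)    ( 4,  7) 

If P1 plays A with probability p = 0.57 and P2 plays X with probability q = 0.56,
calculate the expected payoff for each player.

E[P1] = 2.85, E[P2] = 3.1868

Work:
E[P1] = p·q·π₁(A,X) + p·(1-q)·π₁(A,Y) + (1-p)·q·π₁(B,X) + (1-p)·(1-q)·π₁(B,Y)
= 0.57·0.56·2 + 0.57·0.44·1 + 0.43·0.56·5 + 0.43·0.44·4
= 2.85

E[P2] = 3.1868 (similar calculation)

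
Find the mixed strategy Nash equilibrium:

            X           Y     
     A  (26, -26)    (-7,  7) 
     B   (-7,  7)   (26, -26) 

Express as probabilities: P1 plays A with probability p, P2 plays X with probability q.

p = 0.5, q = 0.5

Work:
Find probabilities that make opponent indifferent:
P2 chooses q to make P1 indifferent between A and B
P1 chooses p to make P2 indifferent between X and Y
Mixed NE: P1 plays (A: 0.5, B: 0.5), P2 plays (X: 0.5, Y: 0.5)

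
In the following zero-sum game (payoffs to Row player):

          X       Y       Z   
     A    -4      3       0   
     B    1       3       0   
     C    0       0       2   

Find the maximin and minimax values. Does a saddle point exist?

Maximin = 0, Minimax = 1, Saddle: False

Work:
Row minimums: [-4, 0, 0] → maximin = 0
Column maximums: [1, 3, 2] → minimax = 1
No saddle point (maximin ≠ minimax). Mixed strategy needed.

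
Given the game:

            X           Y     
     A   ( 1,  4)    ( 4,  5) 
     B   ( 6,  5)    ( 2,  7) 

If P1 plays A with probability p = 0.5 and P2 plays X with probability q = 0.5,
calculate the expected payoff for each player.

E[P1] = 3.25, E[P2] = 5.25

Work:
E[P1] = p·q·π₁(A,X) + p·(1-q)·π₁(A,Y) + (1-p)·q·π₁(B,X) + (1-p)·(1-q)·π₁(B,Y)
= 0.5·0.5·1 + 0.5·0.5·4 + 0.5·0.5·6 + 0.5·0.5·2
= 3.25

E[P2] = 5.25 (similar calculation)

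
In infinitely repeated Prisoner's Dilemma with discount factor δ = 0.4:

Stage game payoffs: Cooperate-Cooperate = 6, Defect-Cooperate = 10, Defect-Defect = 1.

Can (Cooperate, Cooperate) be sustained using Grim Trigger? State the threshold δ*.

δ* = 0.4444; since δ = 0.4 < 0.4444, cooperation cannot be sustained

Work:
For Grim Trigger:
Cooperate forever: 6/(1-δ)
Defect then punished: 10 + 1·δ/(1-δ)
Need: 6/(1-δ) ≥ 10 + 1·δ/(1-δ)
Solving: δ ≥ (T-R)/(T-P) = (10-6)/(10-1) = 0.4444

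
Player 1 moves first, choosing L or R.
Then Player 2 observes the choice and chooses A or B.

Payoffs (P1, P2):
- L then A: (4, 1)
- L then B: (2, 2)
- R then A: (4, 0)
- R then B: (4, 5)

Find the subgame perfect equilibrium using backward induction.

P1 plays R, P2 plays B after L and B after R; Payoff (4, 5)

Work:
Backward induction:
After L: P2 chooses B → P1 gets 2
After R: P2 chooses B → P1 gets 4
P1 chooses R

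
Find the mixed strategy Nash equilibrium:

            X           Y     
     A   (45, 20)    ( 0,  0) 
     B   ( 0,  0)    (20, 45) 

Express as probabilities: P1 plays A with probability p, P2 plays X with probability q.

p = 0.6923, q = 0.3077

Work:
Find probabilities that make opponent indifferent:
P2 chooses q to make P1 indifferent between A and B
P1 chooses p to make P2 indifferent between X and Y
Mixed NE: P1 plays (A: 0.6923, B: 0.3077), P2 plays (X: 0.3077, Y: 0.6923)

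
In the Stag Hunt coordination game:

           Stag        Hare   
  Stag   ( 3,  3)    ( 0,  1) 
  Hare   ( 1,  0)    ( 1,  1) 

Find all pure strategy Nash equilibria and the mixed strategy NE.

Pure NE: (Stag, Stag) and (Hare, Hare); Mixed NE: p = 0.3333, q = 0.3333

Work:
Check pure NE:
(Stag, Stag): (3, 3) - no unilateral deviation beneficial
(Hare, Hare): (1, 1) - no unilateral deviation beneficial
Mixed NE: P1 plays Stag with p = 0.3333, P2 plays Stag with q = 0.3333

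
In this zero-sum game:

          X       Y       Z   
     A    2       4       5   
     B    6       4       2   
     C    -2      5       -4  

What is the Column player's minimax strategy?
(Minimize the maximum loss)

Column should play Y or Z (all achieve the minimum), value = 5

Work:
Column player minimizes Row's maximum payoff:
Column X: max payoff to Row = 6
Column Y: max payoff to Row = 5
Column Z: max payoff to Row = 5
Minimum is 5, achieved by columns Y, Z (tied).
Each of Y or Z is a minimax strategy.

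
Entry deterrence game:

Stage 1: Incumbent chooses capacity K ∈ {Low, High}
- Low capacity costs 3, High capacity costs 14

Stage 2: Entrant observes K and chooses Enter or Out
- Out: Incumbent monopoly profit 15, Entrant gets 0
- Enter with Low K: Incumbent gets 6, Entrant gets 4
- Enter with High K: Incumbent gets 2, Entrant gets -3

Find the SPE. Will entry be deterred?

SPE: (Low, Enter|Low, Out|High); Entry not deterred. Incumbent net profit = 3, Entrant gets 4

Work:
After Low K: Entrant enters (4 > 0)
After High K: Entrant stays out (-3 < 0)
Incumbent: Low → 6−3=3, High → 15−14=1
Incumbent chooses Low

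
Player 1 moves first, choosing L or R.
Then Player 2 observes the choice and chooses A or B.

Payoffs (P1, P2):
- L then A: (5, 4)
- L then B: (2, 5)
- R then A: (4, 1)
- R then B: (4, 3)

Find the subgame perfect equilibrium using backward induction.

P1 plays R, P2 plays B after L and B after R; Payoff (4, 3)

Work:
Backward induction:
After L: P2 chooses B → P1 gets 2
After R: P2 chooses B → P1 gets 4
P1 chooses R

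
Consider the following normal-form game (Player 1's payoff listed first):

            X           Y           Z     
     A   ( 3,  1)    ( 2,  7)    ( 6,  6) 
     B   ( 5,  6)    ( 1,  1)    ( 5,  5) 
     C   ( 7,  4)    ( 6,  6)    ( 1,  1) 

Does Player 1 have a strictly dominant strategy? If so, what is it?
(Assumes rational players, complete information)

No strictly dominant strategy exists for Player 1

Work:
A strategy strictly dominates another if it gives a strictly higher payoff against every opponent action. Compare each pair of P1's strategies column-by-column:
  A vs B: [3 vs 5, 2 vs 1, 6 vs 5] → A does not strictly dominate B (column X: 3 ≤ 5)
  A vs C: [3 vs 7, 2 vs 6, 6 vs 1] → A does not strictly dominate C (column X: 3 ≤ 7)
  B vs A: [5 vs 3, 1 vs 2, 5 vs 6] → B does not strictly dominate A (column Y: 1 ≤ 2)
  B vs C: [5 vs 7, 1 vs 6, 5 vs 1] → B does not strictly dominate C (column X: 5 ≤ 7)
  C vs A: [7 vs 3, 6 vs 2, 1 vs 6] → C does not strictly dominate A (column Z: 1 ≤ 6)
  C vs B: [7 vs 5, 6 vs 1, 1 vs 5] → C does not strictly dominate B (column Z: 1 ≤ 5)
No single strategy strictly dominates all others → no strictly dominant strategy.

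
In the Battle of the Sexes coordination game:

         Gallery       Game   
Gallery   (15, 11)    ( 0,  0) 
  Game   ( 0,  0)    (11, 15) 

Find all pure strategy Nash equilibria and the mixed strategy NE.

Pure NE: (Gallery, Gallery) and (Game, Game); Mixed NE: p = 0.5769, q = 0.4231

Work:
Check pure NE:
(Gallery, Gallery): (15, 11) - no unilateral deviation beneficial
(Game, Game): (11, 15) - no unilateral deviation beneficial
Mixed NE: P1 plays Gallery with p = 0.5769, P2 plays Gallery with q = 0.4231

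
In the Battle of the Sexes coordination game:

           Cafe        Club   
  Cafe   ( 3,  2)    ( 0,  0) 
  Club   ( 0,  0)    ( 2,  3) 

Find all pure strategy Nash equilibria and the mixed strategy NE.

Pure NE: (Cafe, Cafe) and (Club, Club); Mixed NE: p = 0.6, q = 0.4

Work:
Check pure NE:
(Cafe, Cafe): (3, 2) - no unilateral deviation beneficial
(Club, Club): (2, 3) - no unilateral deviation beneficial
Mixed NE: P1 plays Cafe with p = 0.6, P2 plays Cafe with q = 0.4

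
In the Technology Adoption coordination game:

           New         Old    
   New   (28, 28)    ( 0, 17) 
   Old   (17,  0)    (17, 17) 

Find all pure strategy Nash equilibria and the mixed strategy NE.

Pure NE: (New, New) and (Old, Old); Mixed NE: p = 0.6071, q = 0.6071

Work:
Check pure NE:
(New, New): (28, 28) - no unilateral deviation beneficial
(Old, Old): (17, 17) - no unilateral deviation beneficial
Mixed NE: P1 plays New with p = 0.6071, P2 plays New with q = 0.6071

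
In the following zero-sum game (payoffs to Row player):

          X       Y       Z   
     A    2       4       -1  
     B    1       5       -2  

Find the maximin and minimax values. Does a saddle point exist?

Maximin = -1, Minimax = -1, Saddle: True

Work:
Row minimums: [-1, -2] → maximin = -1
Column maximums: [2, 5, -1] → minimax = -1
Saddle point exists! Game value = -1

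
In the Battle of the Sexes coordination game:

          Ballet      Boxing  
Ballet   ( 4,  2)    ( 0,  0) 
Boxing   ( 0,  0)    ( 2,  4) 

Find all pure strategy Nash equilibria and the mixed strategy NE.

Pure NE: (Ballet, Ballet) and (Boxing, Boxing); Mixed NE: p = 0.6667, q = 0.3333

Work:
Check pure NE:
(Ballet, Ballet): (4, 2) - no unilateral deviation beneficial
(Boxing, Boxing): (2, 4) - no unilateral deviation beneficial
Mixed NE: P1 plays Ballet with p = 0.6667, P2 plays Ballet with q = 0.3333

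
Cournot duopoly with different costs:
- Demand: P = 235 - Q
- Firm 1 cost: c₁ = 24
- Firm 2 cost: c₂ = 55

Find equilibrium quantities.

q₁* = 80.67, q₂* = 49.67

Work:
Reaction: q₁ = (235 - 24 - q₂)/2
Reaction: q₂ = (235 - 55 - q₁)/2
Solve simultaneously:
q₁* = (235 - 2×24 + 55)/3 = 80.67
q₂* = (235 - 2×55 + 24)/3 = 49.67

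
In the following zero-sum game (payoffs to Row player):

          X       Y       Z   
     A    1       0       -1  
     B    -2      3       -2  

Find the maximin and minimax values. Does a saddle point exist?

Maximin = -1, Minimax = -1, Saddle: True

Work:
Row minimums: [-1, -2] → maximin = -1
Column maximums: [1, 3, -1] → minimax = -1
Saddle point exists! Game value = -1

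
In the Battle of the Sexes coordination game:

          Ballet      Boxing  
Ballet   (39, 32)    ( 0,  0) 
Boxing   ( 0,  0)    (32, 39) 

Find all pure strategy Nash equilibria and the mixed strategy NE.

Pure NE: (Ballet, Ballet) and (Boxing, Boxing); Mixed NE: p = 0.5493, q = 0.4507

Work:
Check pure NE:
(Ballet, Ballet): (39, 32) - no unilateral deviation beneficial
(Boxing, Boxing): (32, 39) - no unilateral deviation beneficial
Mixed NE: P1 plays Ballet with p = 0.5493, P2 plays Ballet with q = 0.4507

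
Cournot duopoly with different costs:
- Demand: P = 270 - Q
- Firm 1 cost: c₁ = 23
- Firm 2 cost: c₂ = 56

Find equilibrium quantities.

q₁* = 93.33, q₂* = 60.33

Work:
Reaction: q₁ = (270 - 23 - q₂)/2
Reaction: q₂ = (270 - 56 - q₁)/2
Solve simultaneously:
q₁* = (270 - 2×23 + 56)/3 = 93.33
q₂* = (270 - 2×56 + 23)/3 = 60.33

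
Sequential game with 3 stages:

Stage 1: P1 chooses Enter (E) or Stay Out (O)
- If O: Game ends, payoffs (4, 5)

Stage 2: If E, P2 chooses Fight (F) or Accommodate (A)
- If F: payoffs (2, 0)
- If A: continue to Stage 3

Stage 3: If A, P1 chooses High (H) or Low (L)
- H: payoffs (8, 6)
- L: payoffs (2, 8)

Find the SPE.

SPE: (E, A, H); Outcome (8, 6)

Work:
Stage 3: P1 chooses H (8 vs 2)
Stage 2: P2: F->0, A->6 (anticipating H). Choose A
Stage 1: P1: O->4, E->8 (anticipating A, H). Choose E
SPE path: E -> A -> H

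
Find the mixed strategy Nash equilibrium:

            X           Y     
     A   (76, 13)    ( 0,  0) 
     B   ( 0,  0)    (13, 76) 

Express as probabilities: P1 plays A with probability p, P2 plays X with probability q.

p = 0.8539, q = 0.1461

Work:
Find probabilities that make opponent indifferent:
P2 chooses q to make P1 indifferent between A and B
P1 chooses p to make P2 indifferent between X and Y
Mixed NE: P1 plays (A: 0.8539, B: 0.1461), P2 plays (X: 0.1461, Y: 0.8539)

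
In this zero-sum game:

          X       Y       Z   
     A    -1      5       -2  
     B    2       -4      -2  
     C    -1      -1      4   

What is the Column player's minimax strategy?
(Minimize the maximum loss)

Column should play X, value = 2

Work:
Column player minimizes Row's maximum payoff:
Column X: max payoff to Row = 2
Column Y: max payoff to Row = 5
Column Z: max payoff to Row = 4
Minimum is 2, achieved by column X.
Minimax strategy: X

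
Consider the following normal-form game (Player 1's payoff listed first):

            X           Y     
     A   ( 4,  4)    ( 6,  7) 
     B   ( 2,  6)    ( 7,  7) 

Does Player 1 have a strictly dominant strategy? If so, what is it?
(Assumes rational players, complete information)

No strictly dominant strategy exists for Player 1

Work:
A strategy strictly dominates another if it gives a strictly higher payoff against every opponent action. Compare each pair of P1's strategies column-by-column:
  A vs B: [4 vs 2, 6 vs 7] → A does not strictly dominate B (column Y: 6 ≤ 7)
  B vs A: [2 vs 4, 7 vs 6] → B does not strictly dominate A (column X: 2 ≤ 4)
No single strategy strictly dominates all others → no strictly dominant strategy.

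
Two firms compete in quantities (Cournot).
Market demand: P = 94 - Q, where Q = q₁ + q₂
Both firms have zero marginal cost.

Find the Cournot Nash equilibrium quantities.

q₁* = q₂* = 31.33; P* = 31.33

Work:
Profit: π_i = P·q_i = (a - q_i - q_j)·q_i
FOC: ∂π_i/∂q_i = a - 2q_i - q_j = 0
Reaction function: q_i = (94 - q_j)/2
Symmetry: q* = 94/3 = 31.33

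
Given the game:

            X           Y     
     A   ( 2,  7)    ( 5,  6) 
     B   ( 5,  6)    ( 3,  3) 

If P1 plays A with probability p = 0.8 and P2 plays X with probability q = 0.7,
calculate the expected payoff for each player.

E[P1] = 3.2, E[P2] = 6.38

Work:
E[P1] = p·q·π₁(A,X) + p·(1-q)·π₁(A,Y) + (1-p)·q·π₁(B,X) + (1-p)·(1-q)·π₁(B,Y)
= 0.8·0.7·2 + 0.8·0.3·5 + 0.2·0.7·5 + 0.2·0.3·3
= 3.2

E[P2] = 6.38 (similar calculation)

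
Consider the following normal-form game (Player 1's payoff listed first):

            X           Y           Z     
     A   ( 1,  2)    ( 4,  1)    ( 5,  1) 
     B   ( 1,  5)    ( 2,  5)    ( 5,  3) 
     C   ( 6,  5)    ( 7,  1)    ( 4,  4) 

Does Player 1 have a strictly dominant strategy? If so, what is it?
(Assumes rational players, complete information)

No strictly dominant strategy exists for Player 1

Work:
A strategy strictly dominates another if it gives a strictly higher payoff against every opponent action. Compare each pair of P1's strategies column-by-column:
  A vs B: [1 vs 1, 4 vs 2, 5 vs 5] → A does not strictly dominate B (column X: 1 ≤ 1)
  A vs C: [1 vs 6, 4 vs 7, 5 vs 4] → A does not strictly dominate C (column X: 1 ≤ 6)
  B vs A: [1 vs 1, 2 vs 4, 5 vs 5] → B does not strictly dominate A (column X: 1 ≤ 1)
  B vs C: [1 vs 6, 2 vs 7, 5 vs 4] → B does not strictly dominate C (column X: 1 ≤ 6)
  C vs A: [6 vs 1, 7 vs 4, 4 vs 5] → C does not strictly dominate A (column Z: 4 ≤ 5)
  C vs B: [6 vs 1, 7 vs 2, 4 vs 5] → C does not strictly dominate B (column Z: 4 ≤ 5)
No single strategy strictly dominates all others → no strictly dominant strategy.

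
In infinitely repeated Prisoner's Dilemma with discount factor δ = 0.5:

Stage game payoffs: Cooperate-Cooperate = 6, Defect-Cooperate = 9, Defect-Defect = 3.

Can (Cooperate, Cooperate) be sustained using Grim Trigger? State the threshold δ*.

δ* = 0.5; since δ = 0.5 ≥ 0.5, cooperation can be sustained

Work:
For Grim Trigger:
Cooperate forever: 6/(1-δ)
Defect then punished: 9 + 3·δ/(1-δ)
Need: 6/(1-δ) ≥ 9 + 3·δ/(1-δ)
Solving: δ ≥ (T-R)/(T-P) = (9-6)/(9-3) = 0.5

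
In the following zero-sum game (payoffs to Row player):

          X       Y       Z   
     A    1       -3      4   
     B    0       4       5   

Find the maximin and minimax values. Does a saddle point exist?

Maximin = 0, Minimax = 1, Saddle: False

Work:
Row minimums: [-3, 0] → maximin = 0
Column maximums: [1, 4, 5] → minimax = 1
No saddle point (maximin ≠ minimax). Mixed strategy needed.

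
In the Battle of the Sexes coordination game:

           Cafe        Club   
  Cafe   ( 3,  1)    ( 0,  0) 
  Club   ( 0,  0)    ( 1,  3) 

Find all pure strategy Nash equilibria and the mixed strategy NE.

Pure NE: (Cafe, Cafe) and (Club, Club); Mixed NE: p = 0.75, q = 0.25

Work:
Check pure NE:
(Cafe, Cafe): (3, 1) - no unilateral deviation beneficial
(Club, Club): (1, 3) - no unilateral deviation beneficial
Mixed NE: P1 plays Cafe with p = 0.75, P2 plays Cafe with q = 0.25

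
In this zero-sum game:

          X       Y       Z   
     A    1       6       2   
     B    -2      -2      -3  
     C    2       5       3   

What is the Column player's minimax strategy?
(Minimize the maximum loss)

Column should play X, value = 2

Work:
Column player minimizes Row's maximum payoff:
Column X: max payoff to Row = 2
Column Y: max payoff to Row = 6
Column Z: max payoff to Row = 3
Minimum is 2, achieved by column X.
Minimax strategy: X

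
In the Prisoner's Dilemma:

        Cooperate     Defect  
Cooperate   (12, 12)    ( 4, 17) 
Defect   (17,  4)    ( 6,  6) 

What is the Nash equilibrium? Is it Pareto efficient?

(Defect, Defect) is NE; not Pareto efficient

Work:
Defect dominates Cooperate for both players:
If P2 cooperates: Defect (17) > Cooperate (12)
If P2 defects: Defect (6) > Cooperate (4)
NE: (Defect, Defect) with payoff (6, 6)
But (Cooperate, Cooperate) = (12, 12) Pareto dominates (6, 6)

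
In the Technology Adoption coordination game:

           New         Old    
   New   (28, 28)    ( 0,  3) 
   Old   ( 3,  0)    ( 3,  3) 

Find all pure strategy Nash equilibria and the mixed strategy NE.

Pure NE: (New, New) and (Old, Old); Mixed NE: p = 0.1071, q = 0.1071

Work:
Check pure NE:
(New, New): (28, 28) - no unilateral deviation beneficial
(Old, Old): (3, 3) - no unilateral deviation beneficial
Mixed NE: P1 plays New with p = 0.1071, P2 plays New with q = 0.1071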